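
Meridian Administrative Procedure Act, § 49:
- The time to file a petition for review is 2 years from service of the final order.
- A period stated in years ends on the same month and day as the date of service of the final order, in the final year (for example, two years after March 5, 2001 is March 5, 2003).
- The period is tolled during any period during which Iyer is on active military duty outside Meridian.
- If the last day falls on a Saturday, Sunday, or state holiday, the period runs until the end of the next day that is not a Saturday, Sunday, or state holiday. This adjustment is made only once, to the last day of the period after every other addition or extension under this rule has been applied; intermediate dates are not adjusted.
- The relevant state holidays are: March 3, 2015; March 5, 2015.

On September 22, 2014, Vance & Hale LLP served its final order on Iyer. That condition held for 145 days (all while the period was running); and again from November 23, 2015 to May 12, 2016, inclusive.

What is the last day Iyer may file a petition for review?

August 7, 2017

2 years after September 22, 2014 is September 22, 2016.
Tolling adds 145 days: September 22, 2016 + 145 days = February 14, 2017.
From November 23, 2015 through May 12, 2016 inclusive is 172 days; tolling adds 172 days: February 14, 2017 + 172 days = August 5, 2017.
August 5, 2017 is Saturday; August 6, 2017 is Sunday. The next qualifying day is August 7, 2017.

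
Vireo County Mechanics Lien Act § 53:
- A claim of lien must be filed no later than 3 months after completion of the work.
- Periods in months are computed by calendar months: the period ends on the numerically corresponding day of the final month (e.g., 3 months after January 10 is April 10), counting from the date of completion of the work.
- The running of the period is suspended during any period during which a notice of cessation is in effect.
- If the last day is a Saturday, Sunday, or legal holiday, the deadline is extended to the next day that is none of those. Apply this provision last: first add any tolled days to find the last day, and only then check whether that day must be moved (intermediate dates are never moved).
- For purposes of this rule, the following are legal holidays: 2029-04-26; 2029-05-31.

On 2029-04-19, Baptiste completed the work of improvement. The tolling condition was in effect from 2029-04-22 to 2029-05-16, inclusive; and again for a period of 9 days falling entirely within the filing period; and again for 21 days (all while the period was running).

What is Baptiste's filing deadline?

3 months after 2029-04-19 is July 19, 2029.
From April 22, 2029 through May 16, 2029 inclusive is 25 days; tolling adds 25 days: July 19, 2029 + 25 days = August 13, 2029.
Tolling adds 9 days: August 13, 2029 + 9 days = August 22, 2029.
Tolling adds 21 days: August 22, 2029 + 21 days = September 12, 2029.
September 12, 2029 is a Wednesday and not a legal holiday, so no extension applies.

September 12, 2029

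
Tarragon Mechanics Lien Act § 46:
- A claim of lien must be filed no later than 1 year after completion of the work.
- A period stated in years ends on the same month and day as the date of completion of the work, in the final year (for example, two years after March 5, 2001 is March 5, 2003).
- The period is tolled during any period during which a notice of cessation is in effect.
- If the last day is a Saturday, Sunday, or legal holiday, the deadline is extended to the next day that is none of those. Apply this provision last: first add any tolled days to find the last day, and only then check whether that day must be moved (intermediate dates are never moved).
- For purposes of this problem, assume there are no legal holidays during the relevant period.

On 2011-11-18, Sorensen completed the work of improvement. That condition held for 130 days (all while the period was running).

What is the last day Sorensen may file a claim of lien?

1 year after 2011-11-18 is November 18, 2012.
Tolling adds 130 days: November 18, 2012 + 130 days = March 28, 2013.
March 28, 2013 is a Thursday and not a legal holiday, so no extension applies.

March 28, 2013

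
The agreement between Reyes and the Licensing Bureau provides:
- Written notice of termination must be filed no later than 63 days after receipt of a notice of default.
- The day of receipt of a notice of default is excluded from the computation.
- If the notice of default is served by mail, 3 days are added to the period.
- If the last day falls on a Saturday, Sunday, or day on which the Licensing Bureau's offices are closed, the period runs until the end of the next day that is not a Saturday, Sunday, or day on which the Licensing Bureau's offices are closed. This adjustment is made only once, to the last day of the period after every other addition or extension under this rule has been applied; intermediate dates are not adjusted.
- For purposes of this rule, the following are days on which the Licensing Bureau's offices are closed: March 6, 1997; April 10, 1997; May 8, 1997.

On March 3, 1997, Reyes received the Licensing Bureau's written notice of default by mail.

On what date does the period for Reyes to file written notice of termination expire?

May 9, 1997

63 days after March 3, 1997 is May 5, 1997.
Service was by mail, adding 3 days: May 5, 1997 + 3 days = May 8, 1997.
May 8, 1997 is a listed holiday. The next qualifying day is May 9, 1997.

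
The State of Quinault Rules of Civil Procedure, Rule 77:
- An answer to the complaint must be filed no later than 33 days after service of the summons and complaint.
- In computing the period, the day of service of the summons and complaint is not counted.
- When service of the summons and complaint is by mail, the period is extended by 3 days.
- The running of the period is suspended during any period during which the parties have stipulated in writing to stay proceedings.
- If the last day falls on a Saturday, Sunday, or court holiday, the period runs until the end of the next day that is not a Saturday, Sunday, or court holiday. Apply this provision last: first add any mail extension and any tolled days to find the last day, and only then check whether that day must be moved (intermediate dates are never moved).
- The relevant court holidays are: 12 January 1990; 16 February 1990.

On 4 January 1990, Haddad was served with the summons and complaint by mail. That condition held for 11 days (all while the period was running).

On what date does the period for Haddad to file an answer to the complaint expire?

February 20, 1990

33 days after 4 January 1990 is February 6, 1990.
Service was by mail, adding 3 days: February 6, 1990 + 3 days = February 9, 1990.
Tolling adds 11 days: February 9, 1990 + 11 days = February 20, 1990.
February 20, 1990 is a Tuesday and not a court holiday, so no extension applies.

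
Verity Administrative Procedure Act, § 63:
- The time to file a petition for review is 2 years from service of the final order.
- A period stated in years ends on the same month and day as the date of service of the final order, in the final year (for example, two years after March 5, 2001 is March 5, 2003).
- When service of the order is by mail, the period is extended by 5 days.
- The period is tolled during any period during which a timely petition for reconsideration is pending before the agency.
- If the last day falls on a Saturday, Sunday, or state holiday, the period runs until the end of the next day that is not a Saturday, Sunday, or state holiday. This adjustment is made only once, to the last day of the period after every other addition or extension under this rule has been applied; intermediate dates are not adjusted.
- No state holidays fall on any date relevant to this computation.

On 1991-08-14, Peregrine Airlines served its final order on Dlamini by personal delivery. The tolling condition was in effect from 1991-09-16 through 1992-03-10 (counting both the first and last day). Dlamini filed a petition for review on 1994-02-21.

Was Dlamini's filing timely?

No

2 years after 1991-08-14 is August 14, 1993.
Service was not by mail, so no mail extension applies.
From September 16, 1991 through March 10, 1992 inclusive is 177 days; tolling adds 177 days: August 14, 1993 + 177 days = February 7, 1994.
February 7, 1994 is a Monday and not a state holiday, so no extension applies.
The deadline is February 7, 1994; the filing on February 21, 1994 is after that date.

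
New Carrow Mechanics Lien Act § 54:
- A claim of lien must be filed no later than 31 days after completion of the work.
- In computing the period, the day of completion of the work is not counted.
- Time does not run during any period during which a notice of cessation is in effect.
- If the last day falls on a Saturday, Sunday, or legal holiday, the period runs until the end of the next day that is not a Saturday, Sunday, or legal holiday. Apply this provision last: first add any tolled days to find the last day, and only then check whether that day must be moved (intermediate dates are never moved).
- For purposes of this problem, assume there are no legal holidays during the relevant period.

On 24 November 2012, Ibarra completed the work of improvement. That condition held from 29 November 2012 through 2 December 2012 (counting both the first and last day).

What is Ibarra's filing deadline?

31 days after 24 November 2012 is December 25, 2012.
From November 29, 2012 through December 2, 2012 inclusive is 4 days; tolling adds 4 days: December 25, 2012 + 4 days = December 29, 2012.
December 29, 2012 is Saturday; December 30, 2012 is Sunday. The next qualifying day is December 31, 2012.

December 31, 2012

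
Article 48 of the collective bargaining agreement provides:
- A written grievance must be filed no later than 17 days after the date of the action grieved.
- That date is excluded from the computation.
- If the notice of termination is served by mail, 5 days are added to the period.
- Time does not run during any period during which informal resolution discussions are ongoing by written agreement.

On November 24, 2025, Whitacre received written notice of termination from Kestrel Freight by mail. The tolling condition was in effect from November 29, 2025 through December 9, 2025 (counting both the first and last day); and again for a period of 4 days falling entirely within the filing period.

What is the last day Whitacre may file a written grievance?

17 days after November 24, 2025 is December 11, 2025.
Service was by mail, adding 5 days: December 11, 2025 + 5 days = December 16, 2025.
From November 29, 2025 through December 9, 2025 inclusive is 11 days; tolling adds 11 days: December 16, 2025 + 11 days = December 27, 2025.
Tolling adds 4 days: December 27, 2025 + 4 days = December 31, 2025.

December 31, 2025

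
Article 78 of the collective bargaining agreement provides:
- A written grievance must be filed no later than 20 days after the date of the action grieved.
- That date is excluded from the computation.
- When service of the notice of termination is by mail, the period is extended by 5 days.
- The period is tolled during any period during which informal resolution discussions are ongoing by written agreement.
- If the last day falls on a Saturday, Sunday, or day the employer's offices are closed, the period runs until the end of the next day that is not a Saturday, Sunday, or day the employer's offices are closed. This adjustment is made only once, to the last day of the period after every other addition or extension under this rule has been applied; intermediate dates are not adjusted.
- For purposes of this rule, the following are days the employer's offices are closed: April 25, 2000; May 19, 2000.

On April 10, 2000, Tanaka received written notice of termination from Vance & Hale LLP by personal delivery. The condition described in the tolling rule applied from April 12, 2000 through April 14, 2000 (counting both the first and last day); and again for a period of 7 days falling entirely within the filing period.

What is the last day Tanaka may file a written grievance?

May 10, 2000

20 days after April 10, 2000 is April 30, 2000.
Service was not by mail, so no mail extension applies.
From April 12, 2000 through April 14, 2000 inclusive is 3 days; tolling adds 3 days: April 30, 2000 + 3 days = May 3, 2000.
Tolling adds 7 days: May 3, 2000 + 7 days = May 10, 2000.
May 10, 2000 is a Wednesday and not a day the employer's offices are closed, so no extension applies.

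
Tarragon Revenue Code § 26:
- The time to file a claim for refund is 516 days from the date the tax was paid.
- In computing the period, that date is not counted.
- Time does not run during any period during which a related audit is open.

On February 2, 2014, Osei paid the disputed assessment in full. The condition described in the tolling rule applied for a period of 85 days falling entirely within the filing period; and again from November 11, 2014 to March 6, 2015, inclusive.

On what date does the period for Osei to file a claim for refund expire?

January 20, 2016

516 days after February 2, 2014 is July 3, 2015.
Tolling adds 85 days: July 3, 2015 + 85 days = September 26, 2015.
From November 11, 2014 through March 6, 2015 inclusive is 116 days; tolling adds 116 days: September 26, 2015 + 116 days = January 20, 2016.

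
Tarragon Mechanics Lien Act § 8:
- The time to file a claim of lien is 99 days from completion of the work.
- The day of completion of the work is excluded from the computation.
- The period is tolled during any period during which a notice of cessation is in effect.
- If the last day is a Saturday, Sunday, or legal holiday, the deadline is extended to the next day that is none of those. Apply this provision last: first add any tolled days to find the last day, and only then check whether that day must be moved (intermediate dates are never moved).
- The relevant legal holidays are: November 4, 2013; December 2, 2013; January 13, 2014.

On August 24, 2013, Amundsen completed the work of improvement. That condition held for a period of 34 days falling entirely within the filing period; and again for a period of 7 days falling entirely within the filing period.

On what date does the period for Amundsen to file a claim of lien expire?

January 14, 2014

99 days after August 24, 2013 is December 1, 2013.
Tolling adds 34 days: December 1, 2013 + 34 days = January 4, 2014.
Tolling adds 7 days: January 4, 2014 + 7 days = January 11, 2014.
January 11, 2014 is Saturday; January 12, 2014 is Sunday; January 13, 2014 is a listed holiday. The next qualifying day is January 14, 2014.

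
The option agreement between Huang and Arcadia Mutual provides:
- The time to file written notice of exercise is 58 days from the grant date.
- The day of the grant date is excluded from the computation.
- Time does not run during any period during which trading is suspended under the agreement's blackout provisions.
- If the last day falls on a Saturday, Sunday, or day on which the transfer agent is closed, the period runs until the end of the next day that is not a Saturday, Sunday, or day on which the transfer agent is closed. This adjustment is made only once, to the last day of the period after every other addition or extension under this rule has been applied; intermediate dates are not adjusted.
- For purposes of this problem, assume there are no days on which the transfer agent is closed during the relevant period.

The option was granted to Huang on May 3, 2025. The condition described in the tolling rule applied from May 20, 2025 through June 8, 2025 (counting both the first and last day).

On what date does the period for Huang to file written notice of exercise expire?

July 21, 2025

58 days after May 3, 2025 is June 30, 2025.
From May 20, 2025 through June 8, 2025 inclusive is 20 days; tolling adds 20 days: June 30, 2025 + 20 days = July 20, 2025.
July 20, 2025 is Sunday. The next qualifying day is July 21, 2025.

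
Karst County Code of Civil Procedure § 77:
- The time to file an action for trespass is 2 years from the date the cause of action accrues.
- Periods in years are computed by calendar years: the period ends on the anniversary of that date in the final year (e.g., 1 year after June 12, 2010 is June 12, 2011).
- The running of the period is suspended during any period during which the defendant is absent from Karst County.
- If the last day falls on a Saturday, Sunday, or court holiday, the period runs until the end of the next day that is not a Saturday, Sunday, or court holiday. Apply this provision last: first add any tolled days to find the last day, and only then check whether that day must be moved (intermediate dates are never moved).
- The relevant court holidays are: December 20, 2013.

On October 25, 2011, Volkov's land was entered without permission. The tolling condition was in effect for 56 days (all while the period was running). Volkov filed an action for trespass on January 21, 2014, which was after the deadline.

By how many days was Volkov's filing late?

2 years after October 25, 2011 is October 25, 2013.
Tolling adds 56 days: October 25, 2013 + 56 days = December 20, 2013.
December 20, 2013 is a listed holiday; December 21, 2013 is Saturday; December 22, 2013 is Sunday. The next qualifying day is December 23, 2013.
The deadline is December 23, 2013; from December 23, 2013 to January 21, 2014 is 29 days.

29 days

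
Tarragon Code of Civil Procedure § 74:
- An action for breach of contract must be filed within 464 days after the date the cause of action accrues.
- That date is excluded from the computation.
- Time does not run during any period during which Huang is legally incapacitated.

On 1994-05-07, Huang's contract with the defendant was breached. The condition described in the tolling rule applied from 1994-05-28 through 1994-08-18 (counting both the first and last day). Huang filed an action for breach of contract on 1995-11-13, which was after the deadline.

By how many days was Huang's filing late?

8 days

464 days after 1994-05-07 is August 14, 1995.
From May 28, 1994 through August 18, 1994 inclusive is 83 days; tolling adds 83 days: August 14, 1995 + 83 days = November 5, 1995.
The deadline is November 5, 1995; from November 5, 1995 to November 13, 1995 is 8 days.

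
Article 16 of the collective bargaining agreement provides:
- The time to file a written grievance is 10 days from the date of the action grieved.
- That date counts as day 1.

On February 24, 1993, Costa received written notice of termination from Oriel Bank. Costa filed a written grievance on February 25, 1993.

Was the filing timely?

Yes

Counting February 24, 1993 as day 1, day 10 is March 5, 1993.
The deadline is March 5, 1993; the filing on February 25, 1993 is on or before that date.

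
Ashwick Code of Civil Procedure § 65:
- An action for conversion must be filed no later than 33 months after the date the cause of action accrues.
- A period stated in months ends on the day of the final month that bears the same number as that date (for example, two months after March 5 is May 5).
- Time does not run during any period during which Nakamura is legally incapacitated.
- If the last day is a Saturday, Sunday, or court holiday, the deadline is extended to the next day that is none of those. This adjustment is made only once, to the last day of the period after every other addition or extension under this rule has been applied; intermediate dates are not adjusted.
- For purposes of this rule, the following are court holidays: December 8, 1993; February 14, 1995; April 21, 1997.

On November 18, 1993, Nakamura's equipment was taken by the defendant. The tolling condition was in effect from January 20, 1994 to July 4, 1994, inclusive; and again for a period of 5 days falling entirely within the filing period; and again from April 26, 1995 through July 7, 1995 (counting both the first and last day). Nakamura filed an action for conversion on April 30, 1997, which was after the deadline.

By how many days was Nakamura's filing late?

33 months after November 18, 1993 is August 18, 1996.
From January 20, 1994 through July 4, 1994 inclusive is 166 days; tolling adds 166 days: August 18, 1996 + 166 days = January 31, 1997.
Tolling adds 5 days: January 31, 1997 + 5 days = February 5, 1997.
From April 26, 1995 through July 7, 1995 inclusive is 73 days; tolling adds 73 days: February 5, 1997 + 73 days = April 19, 1997.
April 19, 1997 is Saturday; April 20, 1997 is Sunday; April 21, 1997 is a listed holiday. The next qualifying day is April 22, 1997.
The deadline is April 22, 1997; from April 22, 1997 to April 30, 1997 is 8 days.

8 days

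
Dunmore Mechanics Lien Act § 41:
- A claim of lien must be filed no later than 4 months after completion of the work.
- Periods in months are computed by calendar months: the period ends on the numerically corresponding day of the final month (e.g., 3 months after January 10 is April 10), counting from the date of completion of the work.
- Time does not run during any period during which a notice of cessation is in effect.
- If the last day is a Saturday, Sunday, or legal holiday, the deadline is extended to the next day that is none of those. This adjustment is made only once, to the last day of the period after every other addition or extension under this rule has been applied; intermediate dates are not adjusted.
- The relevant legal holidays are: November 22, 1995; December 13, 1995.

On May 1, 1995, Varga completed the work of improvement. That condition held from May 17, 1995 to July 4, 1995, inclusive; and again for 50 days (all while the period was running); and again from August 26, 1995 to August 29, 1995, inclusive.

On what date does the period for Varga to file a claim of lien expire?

December 14, 1995

4 months after May 1, 1995 is September 1, 1995.
From May 17, 1995 through July 4, 1995 inclusive is 49 days; tolling adds 49 days: September 1, 1995 + 49 days = October 20, 1995.
Tolling adds 50 days: October 20, 1995 + 50 days = December 9, 1995.
From August 26, 1995 through August 29, 1995 inclusive is 4 days; tolling adds 4 days: December 9, 1995 + 4 days = December 13, 1995.
December 13, 1995 is a listed holiday. The next qualifying day is December 14, 1995.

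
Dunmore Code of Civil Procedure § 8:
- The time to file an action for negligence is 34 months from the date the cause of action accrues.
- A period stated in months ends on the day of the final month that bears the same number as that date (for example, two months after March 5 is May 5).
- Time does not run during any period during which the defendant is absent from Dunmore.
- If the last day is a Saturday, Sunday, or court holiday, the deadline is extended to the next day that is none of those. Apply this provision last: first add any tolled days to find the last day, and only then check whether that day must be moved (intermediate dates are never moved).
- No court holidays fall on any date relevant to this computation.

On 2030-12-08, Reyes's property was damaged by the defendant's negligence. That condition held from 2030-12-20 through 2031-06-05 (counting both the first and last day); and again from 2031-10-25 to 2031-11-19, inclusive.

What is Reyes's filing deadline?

April 20, 2034

34 months after 2030-12-08 is October 8, 2033.
From December 20, 2030 through June 5, 2031 inclusive is 168 days; tolling adds 168 days: October 8, 2033 + 168 days = March 25, 2034.
From October 25, 2031 through November 19, 2031 inclusive is 26 days; tolling adds 26 days: March 25, 2034 + 26 days = April 20, 2034.
April 20, 2034 is a Thursday and not a court holiday, so no extension applies.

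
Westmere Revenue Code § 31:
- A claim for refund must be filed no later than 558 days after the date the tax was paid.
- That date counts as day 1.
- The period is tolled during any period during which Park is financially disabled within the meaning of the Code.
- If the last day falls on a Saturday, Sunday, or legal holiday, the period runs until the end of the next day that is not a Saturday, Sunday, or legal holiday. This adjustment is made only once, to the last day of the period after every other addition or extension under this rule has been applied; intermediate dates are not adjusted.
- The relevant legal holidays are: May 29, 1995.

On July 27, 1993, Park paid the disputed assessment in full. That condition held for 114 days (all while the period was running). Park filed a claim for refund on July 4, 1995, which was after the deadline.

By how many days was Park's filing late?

35 days

Counting July 27, 1993 as day 1, day 558 is February 4, 1995.
Tolling adds 114 days: February 4, 1995 + 114 days = May 29, 1995.
May 29, 1995 is a listed holiday. The next qualifying day is May 30, 1995.
The deadline is May 30, 1995; from May 30, 1995 to July 4, 1995 is 35 days.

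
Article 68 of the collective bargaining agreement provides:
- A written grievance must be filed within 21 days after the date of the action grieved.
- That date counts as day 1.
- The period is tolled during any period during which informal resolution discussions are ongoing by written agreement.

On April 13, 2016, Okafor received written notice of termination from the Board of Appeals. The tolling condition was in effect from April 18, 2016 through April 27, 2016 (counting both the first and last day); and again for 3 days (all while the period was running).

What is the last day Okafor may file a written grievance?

May 16, 2016

Counting April 13, 2016 as day 1, day 21 is May 3, 2016.
From April 18, 2016 through April 27, 2016 inclusive is 10 days; tolling adds 10 days: May 3, 2016 + 10 days = May 13, 2016.
Tolling adds 3 days: May 13, 2016 + 3 days = May 16, 2016.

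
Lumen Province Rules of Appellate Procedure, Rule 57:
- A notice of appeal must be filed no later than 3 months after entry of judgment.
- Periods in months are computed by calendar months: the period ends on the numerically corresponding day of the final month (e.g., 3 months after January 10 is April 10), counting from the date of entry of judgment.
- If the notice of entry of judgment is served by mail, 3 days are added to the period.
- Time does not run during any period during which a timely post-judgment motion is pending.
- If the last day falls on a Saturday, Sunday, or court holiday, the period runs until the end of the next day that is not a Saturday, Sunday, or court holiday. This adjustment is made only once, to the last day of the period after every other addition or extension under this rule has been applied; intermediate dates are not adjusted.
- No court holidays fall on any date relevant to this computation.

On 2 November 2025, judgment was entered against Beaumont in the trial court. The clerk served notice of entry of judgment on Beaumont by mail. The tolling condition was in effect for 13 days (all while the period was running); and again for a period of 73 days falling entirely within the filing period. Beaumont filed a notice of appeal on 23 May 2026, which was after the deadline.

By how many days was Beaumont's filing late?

3 months after 2 November 2025 is February 2, 2026.
Service was by mail, adding 3 days: February 2, 2026 + 3 days = February 5, 2026.
Tolling adds 13 days: February 5, 2026 + 13 days = February 18, 2026.
Tolling adds 73 days: February 18, 2026 + 73 days = May 2, 2026.
May 2, 2026 is Saturday; May 3, 2026 is Sunday. The next qualifying day is May 4, 2026.
The deadline is May 4, 2026; from May 4, 2026 to May 23, 2026 is 19 days.

19 days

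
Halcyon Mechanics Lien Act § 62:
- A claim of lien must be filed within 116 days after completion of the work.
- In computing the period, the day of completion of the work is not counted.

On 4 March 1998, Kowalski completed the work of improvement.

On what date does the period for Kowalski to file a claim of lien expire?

116 days after 4 March 1998 is June 28, 1998.

June 28, 1998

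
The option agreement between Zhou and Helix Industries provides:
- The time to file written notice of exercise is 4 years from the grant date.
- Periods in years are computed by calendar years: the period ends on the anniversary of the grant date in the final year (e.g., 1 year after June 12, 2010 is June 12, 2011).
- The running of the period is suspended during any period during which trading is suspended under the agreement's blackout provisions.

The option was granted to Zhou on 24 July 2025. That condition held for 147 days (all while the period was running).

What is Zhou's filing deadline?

December 18, 2029

4 years after 24 July 2025 is July 24, 2029.
Tolling adds 147 days: July 24, 2029 + 147 days = December 18, 2029.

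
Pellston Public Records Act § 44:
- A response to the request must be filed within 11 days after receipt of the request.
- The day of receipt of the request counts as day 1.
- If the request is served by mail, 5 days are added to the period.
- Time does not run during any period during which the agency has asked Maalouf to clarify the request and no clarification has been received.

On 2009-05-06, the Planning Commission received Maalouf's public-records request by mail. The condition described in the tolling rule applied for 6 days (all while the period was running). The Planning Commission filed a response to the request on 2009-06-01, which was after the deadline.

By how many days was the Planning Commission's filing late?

5 days

Counting 2009-05-06 as day 1, day 11 is May 16, 2009.
Service was by mail, adding 5 days: May 16, 2009 + 5 days = May 21, 2009.
Tolling adds 6 days: May 21, 2009 + 6 days = May 27, 2009.
The deadline is May 27, 2009; from May 27, 2009 to June 1, 2009 is 5 days.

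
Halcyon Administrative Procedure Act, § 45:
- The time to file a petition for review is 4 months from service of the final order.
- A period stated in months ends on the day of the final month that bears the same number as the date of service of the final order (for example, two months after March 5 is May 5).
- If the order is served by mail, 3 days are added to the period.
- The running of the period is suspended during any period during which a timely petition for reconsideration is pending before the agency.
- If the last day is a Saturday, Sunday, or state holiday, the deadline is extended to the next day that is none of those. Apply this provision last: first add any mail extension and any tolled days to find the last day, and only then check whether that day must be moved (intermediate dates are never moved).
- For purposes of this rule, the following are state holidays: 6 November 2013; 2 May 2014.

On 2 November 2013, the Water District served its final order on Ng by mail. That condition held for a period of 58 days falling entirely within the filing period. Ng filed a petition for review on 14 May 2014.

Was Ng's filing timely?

4 months after 2 November 2013 is March 2, 2014.
Service was by mail, adding 3 days: March 2, 2014 + 3 days = March 5, 2014.
Tolling adds 58 days: March 5, 2014 + 58 days = May 2, 2014.
May 2, 2014 is a listed holiday; May 3, 2014 is Saturday; May 4, 2014 is Sunday. The next qualifying day is May 5, 2014.
The deadline is May 5, 2014; the filing on May 14, 2014 is after that date.

No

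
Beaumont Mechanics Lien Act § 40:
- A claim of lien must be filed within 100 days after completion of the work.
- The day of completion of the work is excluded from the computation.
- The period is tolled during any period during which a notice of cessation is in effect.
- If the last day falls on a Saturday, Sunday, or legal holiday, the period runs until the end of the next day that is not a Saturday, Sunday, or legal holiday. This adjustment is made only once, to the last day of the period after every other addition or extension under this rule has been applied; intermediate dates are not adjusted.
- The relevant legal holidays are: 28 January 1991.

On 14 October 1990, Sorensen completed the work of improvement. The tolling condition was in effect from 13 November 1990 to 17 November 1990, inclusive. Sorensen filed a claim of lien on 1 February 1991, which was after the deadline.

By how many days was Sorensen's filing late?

3 days

100 days after 14 October 1990 is January 22, 1991.
From November 13, 1990 through November 17, 1990 inclusive is 5 days; tolling adds 5 days: January 22, 1991 + 5 days = January 27, 1991.
January 27, 1991 is Sunday; January 28, 1991 is a listed holiday. The next qualifying day is January 29, 1991.
The deadline is January 29, 1991; from January 29, 1991 to February 1, 1991 is 3 days.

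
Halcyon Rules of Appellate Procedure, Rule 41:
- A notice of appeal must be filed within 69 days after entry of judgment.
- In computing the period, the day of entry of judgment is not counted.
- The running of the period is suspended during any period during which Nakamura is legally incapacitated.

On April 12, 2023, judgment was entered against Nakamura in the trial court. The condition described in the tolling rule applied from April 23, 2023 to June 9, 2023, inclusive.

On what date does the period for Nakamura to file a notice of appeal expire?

August 7, 2023

69 days after April 12, 2023 is June 20, 2023.
From April 23, 2023 through June 9, 2023 inclusive is 48 days; tolling adds 48 days: June 20, 2023 + 48 days = August 7, 2023.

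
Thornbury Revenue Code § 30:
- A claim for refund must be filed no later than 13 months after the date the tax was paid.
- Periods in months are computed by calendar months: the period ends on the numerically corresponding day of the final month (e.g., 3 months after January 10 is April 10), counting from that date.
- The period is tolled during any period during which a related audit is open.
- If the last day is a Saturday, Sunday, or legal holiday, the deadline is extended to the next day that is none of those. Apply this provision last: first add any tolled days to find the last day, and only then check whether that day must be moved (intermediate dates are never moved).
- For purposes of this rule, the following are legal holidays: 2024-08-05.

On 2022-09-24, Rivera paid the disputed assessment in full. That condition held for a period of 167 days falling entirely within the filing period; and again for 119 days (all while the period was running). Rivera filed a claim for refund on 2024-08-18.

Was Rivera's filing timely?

No

13 months after 2022-09-24 is October 24, 2023.
Tolling adds 167 days: October 24, 2023 + 167 days = April 8, 2024.
Tolling adds 119 days: April 8, 2024 + 119 days = August 5, 2024.
August 5, 2024 is a listed holiday. The next qualifying day is August 6, 2024.
The deadline is August 6, 2024; the filing on August 18, 2024 is after that date.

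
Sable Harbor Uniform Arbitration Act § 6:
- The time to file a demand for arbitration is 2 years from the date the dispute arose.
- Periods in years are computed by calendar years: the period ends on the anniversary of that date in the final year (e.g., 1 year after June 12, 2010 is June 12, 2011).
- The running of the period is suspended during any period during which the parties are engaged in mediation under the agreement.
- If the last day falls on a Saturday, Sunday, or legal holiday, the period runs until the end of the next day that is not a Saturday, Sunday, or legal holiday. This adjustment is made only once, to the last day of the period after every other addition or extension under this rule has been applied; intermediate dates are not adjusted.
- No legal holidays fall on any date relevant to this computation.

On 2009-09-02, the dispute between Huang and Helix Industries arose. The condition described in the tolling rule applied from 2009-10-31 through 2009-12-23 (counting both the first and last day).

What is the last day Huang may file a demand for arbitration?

2 years after 2009-09-02 is September 2, 2011.
From October 31, 2009 through December 23, 2009 inclusive is 54 days; tolling adds 54 days: September 2, 2011 + 54 days = October 26, 2011.
October 26, 2011 is a Wednesday and not a legal holiday, so no extension applies.

October 26, 2011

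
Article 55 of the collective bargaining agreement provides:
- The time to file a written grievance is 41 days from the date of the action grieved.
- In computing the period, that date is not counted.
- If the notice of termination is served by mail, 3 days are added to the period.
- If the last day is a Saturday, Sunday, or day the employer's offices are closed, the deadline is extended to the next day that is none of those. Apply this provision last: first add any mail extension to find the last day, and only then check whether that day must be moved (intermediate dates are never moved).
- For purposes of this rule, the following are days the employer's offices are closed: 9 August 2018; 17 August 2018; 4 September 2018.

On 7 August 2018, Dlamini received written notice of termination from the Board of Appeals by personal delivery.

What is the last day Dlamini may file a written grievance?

September 17, 2018

41 days after 7 August 2018 is September 17, 2018.
Service was not by mail, so no mail extension applies.
September 17, 2018 is a Monday and not a day the employer's offices are closed, so no extension applies.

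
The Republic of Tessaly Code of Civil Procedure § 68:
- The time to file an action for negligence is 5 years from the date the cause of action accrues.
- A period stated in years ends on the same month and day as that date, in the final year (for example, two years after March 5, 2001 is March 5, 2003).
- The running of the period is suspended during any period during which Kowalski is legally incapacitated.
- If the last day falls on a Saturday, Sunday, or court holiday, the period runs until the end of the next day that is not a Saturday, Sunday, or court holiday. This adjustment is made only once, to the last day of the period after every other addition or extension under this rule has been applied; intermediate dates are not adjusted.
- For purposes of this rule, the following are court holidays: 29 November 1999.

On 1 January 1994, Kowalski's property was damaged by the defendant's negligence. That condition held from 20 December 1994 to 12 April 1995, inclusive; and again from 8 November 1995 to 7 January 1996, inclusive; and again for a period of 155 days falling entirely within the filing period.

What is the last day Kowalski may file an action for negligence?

November 30, 1999

5 years after 1 January 1994 is January 1, 1999.
From December 20, 1994 through April 12, 1995 inclusive is 114 days; tolling adds 114 days: January 1, 1999 + 114 days = April 25, 1999.
From November 8, 1995 through January 7, 1996 inclusive is 61 days; tolling adds 61 days: April 25, 1999 + 61 days = June 25, 1999.
Tolling adds 155 days: June 25, 1999 + 155 days = November 27, 1999.
November 27, 1999 is Saturday; November 28, 1999 is Sunday; November 29, 1999 is a listed holiday. The next qualifying day is November 30, 1999.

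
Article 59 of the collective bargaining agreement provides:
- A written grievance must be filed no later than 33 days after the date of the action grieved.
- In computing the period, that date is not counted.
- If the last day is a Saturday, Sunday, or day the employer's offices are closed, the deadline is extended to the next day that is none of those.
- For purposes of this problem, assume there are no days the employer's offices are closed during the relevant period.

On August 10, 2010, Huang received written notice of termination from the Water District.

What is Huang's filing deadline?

September 13, 2010

33 days after August 10, 2010 is September 12, 2010.
September 12, 2010 is Sunday. The next qualifying day is September 13, 2010.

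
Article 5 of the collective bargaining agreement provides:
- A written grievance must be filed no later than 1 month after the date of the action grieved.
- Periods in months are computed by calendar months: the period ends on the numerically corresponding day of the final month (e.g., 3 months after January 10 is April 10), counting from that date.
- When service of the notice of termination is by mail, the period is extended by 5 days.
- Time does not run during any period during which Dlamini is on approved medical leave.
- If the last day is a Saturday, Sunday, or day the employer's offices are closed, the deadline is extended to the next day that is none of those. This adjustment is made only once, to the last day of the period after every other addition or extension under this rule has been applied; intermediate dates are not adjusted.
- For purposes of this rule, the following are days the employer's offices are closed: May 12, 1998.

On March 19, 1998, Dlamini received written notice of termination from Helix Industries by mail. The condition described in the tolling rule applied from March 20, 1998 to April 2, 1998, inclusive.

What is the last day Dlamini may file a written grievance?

1 month after March 19, 1998 is April 19, 1998.
Service was by mail, adding 5 days: April 19, 1998 + 5 days = April 24, 1998.
From March 20, 1998 through April 2, 1998 inclusive is 14 days; tolling adds 14 days: April 24, 1998 + 14 days = May 8, 1998.
May 8, 1998 is a Friday and not a day the employer's offices are closed, so no extension applies.

May 8, 1998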